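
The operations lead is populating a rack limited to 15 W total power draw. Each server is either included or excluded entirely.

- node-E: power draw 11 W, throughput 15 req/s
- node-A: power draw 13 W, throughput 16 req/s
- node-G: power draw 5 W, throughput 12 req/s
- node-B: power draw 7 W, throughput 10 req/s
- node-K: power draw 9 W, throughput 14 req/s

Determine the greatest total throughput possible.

26

Allowing fractional choices, the relaxed optimum would be about 27.4, but servers are indivisible.
node-G + node-K: power draw 5 + 9 = 14 ≤ 15, throughput 12 + 14 = 26.
node-A: power draw 13 ≤ 15, throughput 16.
node-G + node-B: power draw 5 + 7 = 12 ≤ 15, throughput 12 + 10 = 22.
Best is node-G and node-K with total throughput 26.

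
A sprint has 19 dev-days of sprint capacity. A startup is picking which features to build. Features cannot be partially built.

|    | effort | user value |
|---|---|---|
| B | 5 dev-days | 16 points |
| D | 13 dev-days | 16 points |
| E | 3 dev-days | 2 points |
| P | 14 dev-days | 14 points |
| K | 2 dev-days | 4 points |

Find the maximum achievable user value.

Allowing fractional choices, the relaxed optimum would be about 34.8, but features are indivisible.
B + D: effort 5 + 13 = 18 ≤ 19, user value 16 + 16 = 32.
B + P: effort 5 + 14 = 19 ≤ 19, user value 16 + 14 = 30.
B + E + K: effort 5 + 3 + 2 = 10 ≤ 19, user value 16 + 2 + 4 = 22.
Best is B and D with total user value 32.

32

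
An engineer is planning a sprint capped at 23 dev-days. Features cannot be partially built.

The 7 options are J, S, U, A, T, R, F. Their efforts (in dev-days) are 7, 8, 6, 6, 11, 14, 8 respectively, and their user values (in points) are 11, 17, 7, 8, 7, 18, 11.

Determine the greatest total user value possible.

39

J + S + A: effort 7 + 8 + 6 = 21 ≤ 23, user value 11 + 17 + 8 = 36.
S + A + F: effort 8 + 6 + 8 = 22 ≤ 23, user value 17 + 8 + 11 = 36.
J + S + F: effort 7 + 8 + 8 = 23 ≤ 23, user value 11 + 17 + 11 = 39.
Best is J, S, and F with total user value 39.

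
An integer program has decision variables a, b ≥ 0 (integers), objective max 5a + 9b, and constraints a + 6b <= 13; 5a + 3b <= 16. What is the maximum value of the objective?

23

(a,b)=(1,2) is feasible, giving 23.
(a,b)=(2,1) is feasible, giving 19.
(a,b)=(0,2) is feasible, giving 18.
The best lattice point is (1,2), giving 23.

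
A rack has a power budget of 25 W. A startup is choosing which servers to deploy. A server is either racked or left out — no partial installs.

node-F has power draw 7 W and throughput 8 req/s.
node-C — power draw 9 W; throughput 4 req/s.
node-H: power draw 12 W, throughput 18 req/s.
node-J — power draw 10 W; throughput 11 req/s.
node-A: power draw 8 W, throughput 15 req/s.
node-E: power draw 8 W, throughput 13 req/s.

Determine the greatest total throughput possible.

36

Take node-F, node-A, and node-E: power draw 7 + 8 + 8 = 23 ≤ 25, throughput 8 + 15 + 13 = 36.
No other feasible combination does better.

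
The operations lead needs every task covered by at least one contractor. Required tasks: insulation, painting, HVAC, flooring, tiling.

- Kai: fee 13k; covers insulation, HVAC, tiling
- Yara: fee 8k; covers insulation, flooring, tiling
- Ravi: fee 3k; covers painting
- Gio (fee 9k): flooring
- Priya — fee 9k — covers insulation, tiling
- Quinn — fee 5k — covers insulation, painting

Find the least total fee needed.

24

This is a weighted set-cover instance.
The greedy cost-per-new-task heuristic would pick Quinn, Yara, and Kai for 26, but a cheaper cover exists.
Choose Kai, Yara, and Ravi: together they cover insulation, painting, HVAC, flooring, tiling — every task.
Total fee: 13 + 8 + 3 = 24.
No cover costs less than 24.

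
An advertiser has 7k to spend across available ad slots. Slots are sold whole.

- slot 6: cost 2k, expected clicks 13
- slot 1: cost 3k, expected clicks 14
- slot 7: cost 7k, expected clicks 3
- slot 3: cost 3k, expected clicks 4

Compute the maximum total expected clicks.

27

Allowing fractional choices, the relaxed optimum would be about 29.7, but ad slots are indivisible.
slot 6 + slot 1: cost 2 + 3 = 5 ≤ 7, expected clicks 13 + 14 = 27.
slot 1 + slot 3: cost 3 + 3 = 6 ≤ 7, expected clicks 14 + 4 = 18.
slot 6 + slot 3: cost 2 + 3 = 5 ≤ 7, expected clicks 13 + 4 = 17.
Best is slot 6 and slot 1 with total expected clicks 27.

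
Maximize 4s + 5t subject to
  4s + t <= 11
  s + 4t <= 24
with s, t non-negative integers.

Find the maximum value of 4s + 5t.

(s,t)=(0,6): 4·0+1·6=6≤11, 1·0+4·6=24≤24, objective 30.
(s,t)=(1,5): 4·1+1·5=9≤11, 1·1+4·5=21≤24, objective 29.
(s,t)=(0,5): 4·0+1·5=5≤11, 1·0+4·5=20≤24, objective 25.
(s,t)=(1,4): 4·1+1·4=8≤11, 1·1+4·4=17≤24, objective 24.
No feasible integer point exceeds 30.

30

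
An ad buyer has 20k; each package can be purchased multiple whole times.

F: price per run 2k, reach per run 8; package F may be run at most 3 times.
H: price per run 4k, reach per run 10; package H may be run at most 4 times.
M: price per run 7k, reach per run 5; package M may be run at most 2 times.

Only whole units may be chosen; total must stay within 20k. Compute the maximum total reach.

This is a bounded integer knapsack.
3×F and 3×H: price 18 ≤ 20, reach 3·8 + 3·10 = 54.
2×F and 4×H: price 20 ≤ 20, reach 2·8 + 4·10 = 56.
Best is 56.

56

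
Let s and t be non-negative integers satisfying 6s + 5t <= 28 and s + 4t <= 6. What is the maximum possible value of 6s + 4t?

The continuous relaxation peaks at (4.67, 0) with value 28.00; rounding to a feasible lattice point costs some objective.
(s,t)=(4,0) is feasible, giving 24.
(s,t)=(3,0) is feasible, giving 18.
No feasible integer point exceeds 24.

24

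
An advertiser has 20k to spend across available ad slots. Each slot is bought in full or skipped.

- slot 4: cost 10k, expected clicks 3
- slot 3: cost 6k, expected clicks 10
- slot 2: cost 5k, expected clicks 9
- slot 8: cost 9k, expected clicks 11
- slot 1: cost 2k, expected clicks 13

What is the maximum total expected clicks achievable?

34

Allowing fractional choices, the relaxed optimum would be about 40.6, but ad slots are indivisible.
slot 3 + slot 8 + slot 1: cost 6 + 9 + 2 = 17 ≤ 20, expected clicks 10 + 11 + 13 = 34.
slot 2 + slot 8 + slot 1: cost 5 + 9 + 2 = 16 ≤ 20, expected clicks 9 + 11 + 13 = 33.
Best is slot 3, slot 8, and slot 1 with total expected clicks 34.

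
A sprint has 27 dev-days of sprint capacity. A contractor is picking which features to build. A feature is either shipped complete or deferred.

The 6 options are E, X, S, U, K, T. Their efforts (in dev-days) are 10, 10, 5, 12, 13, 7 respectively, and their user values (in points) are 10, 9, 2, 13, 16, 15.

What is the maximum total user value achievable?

34

K + T: effort 13 + 7 = 20 ≤ 27, user value 16 + 15 = 31.
S + K + T: effort 5 + 13 + 7 = 25 ≤ 27, user value 2 + 16 + 15 = 33.
E + X + T: effort 10 + 10 + 7 = 27 ≤ 27, user value 10 + 9 + 15 = 34.
Best is E, X, and T with total user value 34.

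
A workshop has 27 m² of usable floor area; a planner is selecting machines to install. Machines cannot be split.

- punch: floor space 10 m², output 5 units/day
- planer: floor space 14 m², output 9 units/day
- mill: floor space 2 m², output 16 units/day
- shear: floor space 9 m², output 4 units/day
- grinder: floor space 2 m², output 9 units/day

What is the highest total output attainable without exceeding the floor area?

Treat it as a binary knapsack problem.
planer + mill + shear + grinder: floor space 14 + 2 + 9 + 2 = 27 ≤ 27, output 9 + 16 + 4 + 9 = 38.
planer + mill + grinder: floor space 14 + 2 + 2 = 18 ≤ 27, output 9 + 16 + 9 = 34.
Best is planer, mill, shear, and grinder with total output 38.

38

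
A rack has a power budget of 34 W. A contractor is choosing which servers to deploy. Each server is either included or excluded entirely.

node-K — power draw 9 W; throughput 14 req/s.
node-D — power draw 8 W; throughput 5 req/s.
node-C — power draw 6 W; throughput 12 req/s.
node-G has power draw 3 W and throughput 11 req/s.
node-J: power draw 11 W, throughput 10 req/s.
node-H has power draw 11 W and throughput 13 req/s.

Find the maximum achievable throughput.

Take node-K, node-C, node-G, and node-H: power draw 9 + 6 + 3 + 11 = 29 ≤ 34, throughput 14 + 12 + 11 + 13 = 50.
No other feasible combination does better.

50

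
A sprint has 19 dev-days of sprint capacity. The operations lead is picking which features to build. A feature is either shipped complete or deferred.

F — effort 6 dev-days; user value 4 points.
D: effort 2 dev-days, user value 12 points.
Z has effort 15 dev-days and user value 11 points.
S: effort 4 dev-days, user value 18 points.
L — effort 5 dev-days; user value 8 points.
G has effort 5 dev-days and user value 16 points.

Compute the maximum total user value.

Allowing fractional choices, the relaxed optimum would be about 56.2, but features are indivisible.
F + D + S + G: effort 6 + 2 + 4 + 5 = 17 ≤ 19, user value 4 + 12 + 18 + 16 = 50.
D + S + G: effort 2 + 4 + 5 = 11 ≤ 19, user value 12 + 18 + 16 = 46.
D + S + L + G: effort 2 + 4 + 5 + 5 = 16 ≤ 19, user value 12 + 18 + 8 + 16 = 54.
Best is D, S, L, and G with total user value 54.

54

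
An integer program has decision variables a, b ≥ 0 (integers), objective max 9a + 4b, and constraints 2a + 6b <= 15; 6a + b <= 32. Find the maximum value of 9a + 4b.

The continuous relaxation peaks at (5.21, 0.765) with value 49.91; rounding to a feasible lattice point costs some objective.
(a,b)=(5,0): 2·5+6·0=10≤15, 6·5+1·0=30≤32, objective 45.
(a,b)=(4,1): 2·4+6·1=14≤15, 6·4+1·1=25≤32, objective 40.
(a,b)=(4,0): 2·4+6·0=8≤15, 6·4+1·0=24≤32, objective 36.
Maximum is 45 at (a,b)=(5,0).

45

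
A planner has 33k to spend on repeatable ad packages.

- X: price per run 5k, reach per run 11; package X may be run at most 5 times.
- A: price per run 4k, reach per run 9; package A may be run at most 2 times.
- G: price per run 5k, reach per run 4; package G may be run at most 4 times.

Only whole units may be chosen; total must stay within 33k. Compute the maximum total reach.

Take 5×X and 2×A: price 33 ≤ 33, reach 5·11 + 2·9 = 73.
A has the best ratio (9/4) and is taken to its limit of 2; remaining capacity is filled optimally with the others.

73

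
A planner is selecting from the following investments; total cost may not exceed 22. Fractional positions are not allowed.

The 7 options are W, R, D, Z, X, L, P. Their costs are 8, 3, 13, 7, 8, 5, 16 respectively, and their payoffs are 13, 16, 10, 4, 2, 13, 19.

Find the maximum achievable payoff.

42

Allowing fractional choices, the relaxed optimum would be about 49.1, but investments are indivisible.
W + R + L: cost 8 + 3 + 5 = 16 ≤ 22, payoff 13 + 16 + 13 = 42.
R + P: cost 3 + 16 = 19 ≤ 22, payoff 16 + 19 = 35.
R + D + L: cost 3 + 13 + 5 = 21 ≤ 22, payoff 16 + 10 + 13 = 39.
Best is W, R, and L with total payoff 42.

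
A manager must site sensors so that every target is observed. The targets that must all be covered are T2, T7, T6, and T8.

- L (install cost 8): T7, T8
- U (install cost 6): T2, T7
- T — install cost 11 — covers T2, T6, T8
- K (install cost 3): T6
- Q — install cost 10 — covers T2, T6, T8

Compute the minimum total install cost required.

16

The greedy cost-per-new-target heuristic would pick U, K, and L for 17, but a cheaper cover exists.
Choose U and Q: together they cover T2, T7, T6, T8 — every target.
Total install cost: 6 + 10 = 16.
No cover costs less than 16.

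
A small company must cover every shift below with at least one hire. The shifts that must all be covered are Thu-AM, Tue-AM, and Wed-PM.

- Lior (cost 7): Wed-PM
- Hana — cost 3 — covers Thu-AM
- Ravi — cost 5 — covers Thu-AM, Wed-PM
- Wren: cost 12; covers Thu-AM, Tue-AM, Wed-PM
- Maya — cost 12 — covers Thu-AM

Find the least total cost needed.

12

The greedy cost-per-new-shift heuristic would pick Ravi and Wren for 17, but a cheaper cover exists.
Wren alone covers Thu-AM, Tue-AM, Wed-PM — every shift.
Total cost: 12.
No cover costs less than 12.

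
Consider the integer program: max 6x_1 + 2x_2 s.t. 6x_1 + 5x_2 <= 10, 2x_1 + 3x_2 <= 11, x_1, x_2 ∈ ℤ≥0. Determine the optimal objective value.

(x_1,x_2)=(1,0) is feasible, giving 6.
(x_1,x_2)=(0,1) is feasible, giving 2.
(x_1,x_2)=(0,0) is feasible, giving 0.
The best lattice point is (1,0), giving 6.

6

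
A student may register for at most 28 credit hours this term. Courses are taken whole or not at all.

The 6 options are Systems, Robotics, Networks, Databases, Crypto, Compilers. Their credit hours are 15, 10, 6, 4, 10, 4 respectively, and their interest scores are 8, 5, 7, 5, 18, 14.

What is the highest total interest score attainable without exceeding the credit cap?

This is a 0-1 knapsack instance.
Take Networks, Databases, Crypto, and Compilers: credit hours 6 + 4 + 10 + 4 = 24 ≤ 28, interest score 7 + 5 + 18 + 14 = 44.
No other feasible combination does better.

44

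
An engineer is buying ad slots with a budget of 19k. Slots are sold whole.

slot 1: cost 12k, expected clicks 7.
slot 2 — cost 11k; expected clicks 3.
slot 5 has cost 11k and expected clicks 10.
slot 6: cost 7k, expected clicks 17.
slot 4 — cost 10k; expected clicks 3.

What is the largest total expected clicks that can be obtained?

Allowing fractional choices, the relaxed optimum would be about 27.6, but ad slots are indivisible.
slot 5 + slot 6: cost 11 + 7 = 18 ≤ 19, expected clicks 10 + 17 = 27.
slot 1 + slot 6: cost 12 + 7 = 19 ≤ 19, expected clicks 7 + 17 = 24.
Best is slot 5 and slot 6 with total expected clicks 27.

27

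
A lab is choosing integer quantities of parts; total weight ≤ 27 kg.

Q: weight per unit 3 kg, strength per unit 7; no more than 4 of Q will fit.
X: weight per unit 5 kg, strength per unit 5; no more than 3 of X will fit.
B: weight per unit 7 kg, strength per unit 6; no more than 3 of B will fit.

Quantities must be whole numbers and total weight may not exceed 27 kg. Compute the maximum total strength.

43

4×Q and 3×X: weight 27 ≤ 27, strength 4·7 + 3·5 = 43.
4×Q and 2×B: weight 26 ≤ 27, strength 4·7 + 2·6 = 40.
Best is 43.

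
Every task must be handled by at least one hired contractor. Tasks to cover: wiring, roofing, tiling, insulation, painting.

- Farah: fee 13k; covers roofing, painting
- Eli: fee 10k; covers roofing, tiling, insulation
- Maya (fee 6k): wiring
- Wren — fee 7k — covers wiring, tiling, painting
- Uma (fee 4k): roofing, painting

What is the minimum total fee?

17

The greedy cost-per-new-task heuristic would pick Uma, Wren, and Eli for 21, but a cheaper cover exists.
Choose Eli and Wren: together they cover wiring, roofing, tiling, insulation, painting — every task.
Total fee: 10 + 7 = 17.
No cover costs less than 17.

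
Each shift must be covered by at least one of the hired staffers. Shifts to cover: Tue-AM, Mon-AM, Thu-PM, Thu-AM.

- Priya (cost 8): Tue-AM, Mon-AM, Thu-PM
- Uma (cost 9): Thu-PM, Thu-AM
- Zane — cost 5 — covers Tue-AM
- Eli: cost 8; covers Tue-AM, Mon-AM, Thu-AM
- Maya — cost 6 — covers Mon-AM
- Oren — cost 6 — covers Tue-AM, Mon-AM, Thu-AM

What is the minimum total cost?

This is a weighted set-cover instance.
Choose Priya and Oren: together they cover Tue-AM, Mon-AM, Thu-PM, Thu-AM — every shift.
Total cost: 8 + 6 = 14.
No cover costs less than 14.

14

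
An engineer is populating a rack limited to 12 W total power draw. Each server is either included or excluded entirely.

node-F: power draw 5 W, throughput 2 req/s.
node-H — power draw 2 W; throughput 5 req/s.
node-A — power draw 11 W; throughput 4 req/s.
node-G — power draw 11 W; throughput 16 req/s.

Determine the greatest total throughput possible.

16

Allowing fractional choices, the relaxed optimum would be about 19.5, but servers are indivisible.
node-G: power draw 11 ≤ 12, throughput 16.
node-F + node-H: power draw 5 + 2 = 7 ≤ 12, throughput 2 + 5 = 7.
node-H: power draw 2 ≤ 12, throughput 5.
Best is node-G with total throughput 16.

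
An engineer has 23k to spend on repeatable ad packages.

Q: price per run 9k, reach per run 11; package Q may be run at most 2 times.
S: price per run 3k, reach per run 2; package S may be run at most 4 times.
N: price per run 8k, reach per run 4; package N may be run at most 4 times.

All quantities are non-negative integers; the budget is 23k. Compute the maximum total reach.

24

This is a bounded integer knapsack.
2×Q: price 18 ≤ 23, reach 2·11 = 22.
2×Q and 1×S: price 21 ≤ 23, reach 2·11 + 1·2 = 24.
Best is 24.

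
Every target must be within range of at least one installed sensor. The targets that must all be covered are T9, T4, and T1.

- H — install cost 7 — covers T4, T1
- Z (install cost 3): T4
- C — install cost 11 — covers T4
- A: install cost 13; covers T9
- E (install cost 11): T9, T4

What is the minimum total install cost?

This is a weighted set-cover instance.
The greedy cost-per-new-target heuristic would pick Z, H, and E for 21, but a cheaper cover exists.
Choose H and E: together they cover T9, T4, T1 — every target.
Total install cost: 7 + 11 = 18.
No cover costs less than 18.

18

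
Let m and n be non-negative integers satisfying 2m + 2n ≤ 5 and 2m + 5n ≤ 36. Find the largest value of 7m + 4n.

Relaxing integrality, the LP optimum is 17.50 at (m,n) = (2.5, 0), which is not an integer point.
(m,n)=(2,0): 2·2+2·0=4≤5, 2·2+5·0=4≤36, objective 14.
(m,n)=(1,1): 2·1+2·1=4≤5, 2·1+5·1=7≤36, objective 11.
(m,n)=(1,0): 2·1+2·0=2≤5, 2·1+5·0=2≤36, objective 7.
No feasible integer point exceeds 14.

14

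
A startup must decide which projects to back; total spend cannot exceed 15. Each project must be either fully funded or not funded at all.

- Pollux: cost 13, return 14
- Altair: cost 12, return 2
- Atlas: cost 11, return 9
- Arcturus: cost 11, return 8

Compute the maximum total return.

14

This is an integer program with binary decision variables.
Allowing fractional choices, the relaxed optimum would be about 15.6, but projects are indivisible.
Atlas: cost 11 ≤ 15, return 9.
Pollux: cost 13 ≤ 15, return 14.
Arcturus: cost 11 ≤ 15, return 8.
Best is Pollux with total return 14.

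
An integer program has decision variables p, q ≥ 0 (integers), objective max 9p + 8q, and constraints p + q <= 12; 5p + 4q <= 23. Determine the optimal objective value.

Relaxing integrality, the LP optimum is 46.00 at (p,q) = (0, 5.75), which is not an integer point.
(p,q)=(3,2): 1·3+1·2=5≤12, 5·3+4·2=23≤23, objective 43.
(p,q)=(2,3): 1·2+1·3=5≤12, 5·2+4·3=22≤23, objective 42.
Maximum is 43 at (p,q)=(3,2).

43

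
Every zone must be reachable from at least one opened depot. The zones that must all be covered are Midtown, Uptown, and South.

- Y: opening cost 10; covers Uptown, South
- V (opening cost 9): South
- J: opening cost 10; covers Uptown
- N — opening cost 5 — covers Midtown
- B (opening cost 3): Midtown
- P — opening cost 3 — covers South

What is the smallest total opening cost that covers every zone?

Choose Y and B: together they cover Midtown, Uptown, South — every zone.
Total opening cost: 10 + 3 = 13.

13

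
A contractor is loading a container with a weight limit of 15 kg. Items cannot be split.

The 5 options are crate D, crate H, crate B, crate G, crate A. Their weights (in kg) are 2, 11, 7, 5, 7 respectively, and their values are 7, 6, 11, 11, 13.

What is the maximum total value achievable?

Allowing fractional choices, the relaxed optimum would be about 32.6, but items are indivisible.
crate D + crate G + crate A: weight 2 + 5 + 7 = 14 ≤ 15, value 7 + 11 + 13 = 31.
crate D + crate B + crate G: weight 2 + 7 + 5 = 14 ≤ 15, value 7 + 11 + 11 = 29.
Best is crate D, crate G, and crate A with total value 31.

31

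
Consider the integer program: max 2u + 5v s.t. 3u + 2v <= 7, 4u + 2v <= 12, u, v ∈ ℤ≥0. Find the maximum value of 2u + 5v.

The continuous relaxation peaks at (0, 3.5) with value 17.50; rounding to a feasible lattice point costs some objective.
(u,v)=(0,3): 3·0+2·3=6≤7, 4·0+2·3=6≤12, objective 15.
(u,v)=(1,2): 3·1+2·2=7≤7, 4·1+2·2=8≤12, objective 12.
The best lattice point is (0,3), giving 15.

15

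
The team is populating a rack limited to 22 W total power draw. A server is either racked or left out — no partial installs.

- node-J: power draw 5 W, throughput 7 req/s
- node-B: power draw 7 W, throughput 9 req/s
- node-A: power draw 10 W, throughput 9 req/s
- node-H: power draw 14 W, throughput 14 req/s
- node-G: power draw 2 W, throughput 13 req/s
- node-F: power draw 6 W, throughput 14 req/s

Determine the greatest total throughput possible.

Allowing fractional choices, the relaxed optimum would be about 45.0, but servers are indivisible.
node-H + node-G + node-F: power draw 14 + 2 + 6 = 22 ≤ 22, throughput 14 + 13 + 14 = 41.
node-B + node-G + node-F: power draw 7 + 2 + 6 = 15 ≤ 22, throughput 9 + 13 + 14 = 36.
node-J + node-B + node-G + node-F: power draw 5 + 7 + 2 + 6 = 20 ≤ 22, throughput 7 + 9 + 13 + 14 = 43.
Best is node-J, node-B, node-G, and node-F with total throughput 43.

43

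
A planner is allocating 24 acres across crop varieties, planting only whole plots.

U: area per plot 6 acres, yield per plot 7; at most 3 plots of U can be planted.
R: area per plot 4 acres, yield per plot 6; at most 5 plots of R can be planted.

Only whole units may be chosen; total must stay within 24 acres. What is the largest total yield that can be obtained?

32

R has the best ratio (6/4); taking only R gives at most 5×6 = 30 (stopped by the supply cap of 5).
Mixing does better — 2×U and 3×R: area 24 ≤ 24, yield 2·7 + 3·6 = 32.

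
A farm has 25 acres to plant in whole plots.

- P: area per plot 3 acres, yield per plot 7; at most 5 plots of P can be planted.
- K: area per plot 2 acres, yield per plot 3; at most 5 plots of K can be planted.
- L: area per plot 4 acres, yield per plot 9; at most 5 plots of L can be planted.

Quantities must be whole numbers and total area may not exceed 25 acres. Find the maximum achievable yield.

57

This is a bounded integer knapsack.
3×P and 4×L: area 25 ≤ 25, yield 3·7 + 4·9 = 57.
5×P, 1×K, and 2×L: area 25 ≤ 25, yield 5·7 + 1·3 + 2·9 = 56.
Best is 57.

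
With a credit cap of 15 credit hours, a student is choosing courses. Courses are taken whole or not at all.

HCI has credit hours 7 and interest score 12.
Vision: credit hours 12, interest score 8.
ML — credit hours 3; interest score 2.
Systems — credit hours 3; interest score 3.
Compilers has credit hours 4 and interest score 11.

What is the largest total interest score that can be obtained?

26

HCI + Compilers: credit hours 7 + 4 = 11 ≤ 15, interest score 12 + 11 = 23.
HCI + Systems + Compilers: credit hours 7 + 3 + 4 = 14 ≤ 15, interest score 12 + 3 + 11 = 26.
HCI + ML + Compilers: credit hours 7 + 3 + 4 = 14 ≤ 15, interest score 12 + 2 + 11 = 25.
Best is HCI, Systems, and Compilers with total interest score 26.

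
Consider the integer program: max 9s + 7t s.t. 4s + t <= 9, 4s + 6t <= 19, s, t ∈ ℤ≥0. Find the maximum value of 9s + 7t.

(s,t)=(2,1): 4·2+1·1=9≤9, 4·2+6·1=14≤19, objective 25.
(s,t)=(1,2): 4·1+1·2=6≤9, 4·1+6·2=16≤19, objective 23.
No feasible integer point exceeds 25.

25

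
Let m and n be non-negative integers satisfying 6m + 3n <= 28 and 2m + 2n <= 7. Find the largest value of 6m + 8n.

24

The continuous relaxation peaks at (0, 3.5) with value 28.00; rounding to a feasible lattice point costs some objective.
(m,n)=(0,3): 6·0+3·3=9≤28, 2·0+2·3=6≤7, objective 24.
(m,n)=(1,2): 6·1+3·2=12≤28, 2·1+2·2=6≤7, objective 22.
(m,n)=(0,2): 6·0+3·2=6≤28, 2·0+2·2=4≤7, objective 16.
The best lattice point is (0,3), giving 24.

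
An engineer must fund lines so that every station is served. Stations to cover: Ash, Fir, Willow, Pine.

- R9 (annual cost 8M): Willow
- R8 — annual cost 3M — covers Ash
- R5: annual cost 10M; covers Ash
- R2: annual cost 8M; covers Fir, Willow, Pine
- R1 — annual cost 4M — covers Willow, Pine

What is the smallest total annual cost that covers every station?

This is a weighted set-cover instance.
The greedy cost-per-new-station heuristic would pick R1, R8, and R2 for 15, but a cheaper cover exists.
Choose R8 and R2: together they cover Ash, Fir, Willow, Pine — every station.
Total annual cost: 3 + 8 = 11.
No cover costs less than 11.

11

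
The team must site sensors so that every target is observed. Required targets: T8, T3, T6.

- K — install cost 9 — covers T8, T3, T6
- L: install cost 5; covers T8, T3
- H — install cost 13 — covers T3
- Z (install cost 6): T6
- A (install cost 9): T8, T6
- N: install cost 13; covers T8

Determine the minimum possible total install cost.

K alone covers T8, T3, T6 — every target.
Total install cost: 9.

9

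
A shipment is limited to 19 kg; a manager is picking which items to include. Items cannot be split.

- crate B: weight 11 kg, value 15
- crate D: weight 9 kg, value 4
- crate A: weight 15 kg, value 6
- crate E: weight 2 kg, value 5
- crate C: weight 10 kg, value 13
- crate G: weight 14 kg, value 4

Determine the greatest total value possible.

20

Take crate B and crate E: weight 11 + 2 = 13 ≤ 19, value 15 + 5 = 20.
No other feasible combination does better.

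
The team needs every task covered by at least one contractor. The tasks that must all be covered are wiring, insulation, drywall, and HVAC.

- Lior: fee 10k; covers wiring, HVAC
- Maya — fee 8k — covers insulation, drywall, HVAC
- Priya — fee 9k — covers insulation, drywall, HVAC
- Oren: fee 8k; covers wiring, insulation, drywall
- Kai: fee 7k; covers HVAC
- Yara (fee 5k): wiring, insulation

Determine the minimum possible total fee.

13

Choose Maya and Yara: together they cover wiring, insulation, drywall, HVAC — every task.
Total fee: 8 + 5 = 13.
No cover costs less than 13.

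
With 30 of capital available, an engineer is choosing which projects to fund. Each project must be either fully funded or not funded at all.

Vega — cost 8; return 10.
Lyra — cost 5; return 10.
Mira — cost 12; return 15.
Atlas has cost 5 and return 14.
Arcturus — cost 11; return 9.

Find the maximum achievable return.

Vega + Lyra + Atlas + Arcturus: cost 8 + 5 + 5 + 11 = 29 ≤ 30, return 10 + 10 + 14 + 9 = 43.
Lyra + Mira + Atlas: cost 5 + 12 + 5 = 22 ≤ 30, return 10 + 15 + 14 = 39.
Vega + Lyra + Mira + Atlas: cost 8 + 5 + 12 + 5 = 30 ≤ 30, return 10 + 10 + 15 + 14 = 49.
Best is Vega, Lyra, Mira, and Atlas with total return 49.

49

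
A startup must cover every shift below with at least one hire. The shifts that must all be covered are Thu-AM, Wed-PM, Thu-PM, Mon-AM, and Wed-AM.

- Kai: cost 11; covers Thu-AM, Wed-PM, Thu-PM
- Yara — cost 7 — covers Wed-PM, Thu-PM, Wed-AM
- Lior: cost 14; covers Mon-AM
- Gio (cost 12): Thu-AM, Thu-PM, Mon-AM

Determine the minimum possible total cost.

19

Choose Yara and Gio: together they cover Thu-AM, Wed-PM, Thu-PM, Mon-AM, Wed-AM — every shift.
Total cost: 7 + 12 = 19.
No cover costs less than 19.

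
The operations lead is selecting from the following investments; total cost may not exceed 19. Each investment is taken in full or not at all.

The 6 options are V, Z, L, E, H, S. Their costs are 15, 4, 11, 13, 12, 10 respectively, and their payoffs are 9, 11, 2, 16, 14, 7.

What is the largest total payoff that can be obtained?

Take Z and E: cost 4 + 13 = 17 ≤ 19, payoff 11 + 16 = 27.
No other feasible combination does better.

27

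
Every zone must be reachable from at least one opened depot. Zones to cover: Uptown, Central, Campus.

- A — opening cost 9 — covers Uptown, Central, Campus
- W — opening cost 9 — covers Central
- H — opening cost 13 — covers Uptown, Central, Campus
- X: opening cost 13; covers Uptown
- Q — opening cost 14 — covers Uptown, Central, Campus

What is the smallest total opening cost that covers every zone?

9

A alone covers Uptown, Central, Campus — every zone.
Total opening cost: 9.
No cover costs less than 9.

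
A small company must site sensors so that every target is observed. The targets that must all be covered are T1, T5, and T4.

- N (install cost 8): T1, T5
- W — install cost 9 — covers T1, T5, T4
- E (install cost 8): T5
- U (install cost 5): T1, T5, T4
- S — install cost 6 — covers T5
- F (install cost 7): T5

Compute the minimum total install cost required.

5

This is a weighted set-cover instance.
U alone covers T1, T5, T4 — every target.
Total install cost: 5.
No cover costs less than 5.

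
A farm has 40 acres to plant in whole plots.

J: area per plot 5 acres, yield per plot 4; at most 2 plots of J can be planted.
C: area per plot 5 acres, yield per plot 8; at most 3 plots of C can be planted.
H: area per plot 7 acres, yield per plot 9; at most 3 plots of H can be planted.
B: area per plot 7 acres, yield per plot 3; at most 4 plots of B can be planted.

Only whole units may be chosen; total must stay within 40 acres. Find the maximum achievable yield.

This is a bounded integer knapsack.
Take 3×C and 3×H: area 36 ≤ 40, yield 3·8 + 3·9 = 51.
C has the best ratio (8/5) and is taken to its limit of 3; remaining capacity is filled optimally with the others.

51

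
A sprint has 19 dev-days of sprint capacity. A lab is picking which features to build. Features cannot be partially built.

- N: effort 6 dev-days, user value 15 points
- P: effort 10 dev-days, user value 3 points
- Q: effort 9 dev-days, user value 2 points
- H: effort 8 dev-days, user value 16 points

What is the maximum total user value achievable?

31

N + H: effort 6 + 8 = 14 ≤ 19, user value 15 + 16 = 31.
P + H: effort 10 + 8 = 18 ≤ 19, user value 3 + 16 = 19.
N + P: effort 6 + 10 = 16 ≤ 19, user value 15 + 3 = 18.
Best is N and H with total user value 31.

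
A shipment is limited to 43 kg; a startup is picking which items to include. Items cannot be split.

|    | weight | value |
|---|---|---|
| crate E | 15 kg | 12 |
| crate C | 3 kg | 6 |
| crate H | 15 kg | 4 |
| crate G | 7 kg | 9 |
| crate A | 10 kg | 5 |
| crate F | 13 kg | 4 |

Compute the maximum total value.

Allowing fractional choices, the relaxed optimum would be about 34.5, but items are indivisible.
crate E + crate C + crate G + crate F: weight 15 + 3 + 7 + 13 = 38 ≤ 43, value 12 + 6 + 9 + 4 = 31.
crate E + crate C + crate G + crate A: weight 15 + 3 + 7 + 10 = 35 ≤ 43, value 12 + 6 + 9 + 5 = 32.
crate E + crate C + crate H + crate G: weight 15 + 3 + 15 + 7 = 40 ≤ 43, value 12 + 6 + 4 + 9 = 31.
Best is crate E, crate C, crate G, and crate A with total value 32.

32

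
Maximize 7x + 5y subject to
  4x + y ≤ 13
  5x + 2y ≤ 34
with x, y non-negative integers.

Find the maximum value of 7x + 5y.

65

(x,y)=(0,13): 4·0+1·13=13≤13, 5·0+2·13=26≤34, objective 65.
(x,y)=(0,12): 4·0+1·12=12≤13, 5·0+2·12=24≤34, objective 60.
Maximum is 65 at (x,y)=(0,13).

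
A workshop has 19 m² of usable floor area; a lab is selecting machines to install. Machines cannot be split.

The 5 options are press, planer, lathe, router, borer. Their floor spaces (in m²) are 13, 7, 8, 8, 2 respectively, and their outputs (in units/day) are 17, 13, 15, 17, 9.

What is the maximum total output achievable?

This is a 0-1 knapsack instance.
Allowing fractional choices, the relaxed optimum would be about 42.9, but machines are indivisible.
planer + lathe + borer: floor space 7 + 8 + 2 = 17 ≤ 19, output 13 + 15 + 9 = 37.
lathe + router + borer: floor space 8 + 8 + 2 = 18 ≤ 19, output 15 + 17 + 9 = 41.
planer + router + borer: floor space 7 + 8 + 2 = 17 ≤ 19, output 13 + 17 + 9 = 39.
Best is lathe, router, and borer with total output 41.

41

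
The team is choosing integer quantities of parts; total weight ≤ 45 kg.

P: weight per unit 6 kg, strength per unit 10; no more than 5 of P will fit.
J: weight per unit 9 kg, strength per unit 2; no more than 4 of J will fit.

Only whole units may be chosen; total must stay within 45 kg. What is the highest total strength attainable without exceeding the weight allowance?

5×P: weight 30 ≤ 45, strength 5·10 = 50.
5×P and 1×J: weight 39 ≤ 45, strength 5·10 + 1·2 = 52.
Best is 52.

52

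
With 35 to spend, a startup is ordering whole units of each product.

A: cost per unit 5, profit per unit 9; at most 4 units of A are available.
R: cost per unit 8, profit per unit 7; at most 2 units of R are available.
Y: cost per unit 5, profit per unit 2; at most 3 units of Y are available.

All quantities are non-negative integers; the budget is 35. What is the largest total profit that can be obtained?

45

Take 4×A, 1×R, and 1×Y: cost 33 ≤ 35, profit 4·9 + 1·7 + 1·2 = 45.
A has the best ratio (9/5) and is taken to its limit of 4; remaining capacity is filled optimally with the others.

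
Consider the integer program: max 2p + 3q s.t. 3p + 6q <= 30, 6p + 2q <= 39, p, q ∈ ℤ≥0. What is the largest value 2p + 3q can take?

Relaxing integrality, the LP optimum is 17.90 at (p,q) = (5.8, 2.1), which is not an integer point.
(p,q)=(4,3): 3·4+6·3=30≤30, 6·4+2·3=30≤39, objective 17.
(p,q)=(5,2): 3·5+6·2=27≤30, 6·5+2·2=34≤39, objective 16.
(p,q)=(6,1): 3·6+6·1=24≤30, 6·6+2·1=38≤39, objective 15.
No feasible integer point exceeds 17.

17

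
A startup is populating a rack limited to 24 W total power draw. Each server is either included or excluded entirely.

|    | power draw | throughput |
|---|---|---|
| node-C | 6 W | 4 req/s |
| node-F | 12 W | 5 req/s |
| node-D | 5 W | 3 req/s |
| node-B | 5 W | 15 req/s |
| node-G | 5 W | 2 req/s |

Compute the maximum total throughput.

24

node-C + node-F + node-B: power draw 6 + 12 + 5 = 23 ≤ 24, throughput 4 + 5 + 15 = 24.
node-F + node-D + node-B: power draw 12 + 5 + 5 = 22 ≤ 24, throughput 5 + 3 + 15 = 23.
node-C + node-D + node-B + node-G: power draw 6 + 5 + 5 + 5 = 21 ≤ 24, throughput 4 + 3 + 15 + 2 = 24.
The maximum throughput is 24; one optimal choice is node-C, node-D, node-B, and node-G.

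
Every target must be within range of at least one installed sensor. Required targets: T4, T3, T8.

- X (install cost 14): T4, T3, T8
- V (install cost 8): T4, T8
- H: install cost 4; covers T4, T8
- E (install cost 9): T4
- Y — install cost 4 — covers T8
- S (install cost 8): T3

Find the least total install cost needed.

12

This is an integer covering problem.
Choose H and S: together they cover T4, T3, T8 — every target.
Total install cost: 4 + 8 = 12.
No cover costs less than 12.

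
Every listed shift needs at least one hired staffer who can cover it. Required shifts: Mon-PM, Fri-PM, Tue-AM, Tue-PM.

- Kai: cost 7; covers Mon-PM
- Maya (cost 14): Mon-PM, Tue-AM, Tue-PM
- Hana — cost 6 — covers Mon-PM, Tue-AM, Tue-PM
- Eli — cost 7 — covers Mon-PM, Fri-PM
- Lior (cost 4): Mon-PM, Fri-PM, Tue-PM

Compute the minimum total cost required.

This is an integer covering problem.
Choose Hana and Lior: together they cover Mon-PM, Fri-PM, Tue-AM, Tue-PM — every shift.
Total cost: 6 + 4 = 10.
No cover costs less than 10.

10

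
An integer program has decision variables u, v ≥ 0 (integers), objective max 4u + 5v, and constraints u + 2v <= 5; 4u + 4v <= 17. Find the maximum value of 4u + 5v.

The continuous relaxation peaks at (3.5, 0.75) with value 17.75; rounding to a feasible lattice point costs some objective.
(u,v)=(3,1): 1·3+2·1=5≤5, 4·3+4·1=16≤17, objective 17.
(u,v)=(4,0): 1·4+2·0=4≤5, 4·4+4·0=16≤17, objective 16.
The best lattice point is (3,1), giving 17.

17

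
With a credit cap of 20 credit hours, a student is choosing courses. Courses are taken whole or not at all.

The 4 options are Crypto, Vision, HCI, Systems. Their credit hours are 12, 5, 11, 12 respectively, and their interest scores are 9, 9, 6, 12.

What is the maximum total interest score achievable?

Take Vision and Systems: credit hours 5 + 12 = 17 ≤ 20, interest score 9 + 12 = 21.
No other feasible combination does better.

21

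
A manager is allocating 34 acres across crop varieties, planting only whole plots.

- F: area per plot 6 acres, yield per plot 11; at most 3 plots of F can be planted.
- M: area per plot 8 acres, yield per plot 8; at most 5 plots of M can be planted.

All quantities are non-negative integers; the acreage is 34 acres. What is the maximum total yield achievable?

F has the best ratio (11/6); taking only F gives at most 3×11 = 33 (stopped by the supply cap of 3).
Mixing does better — 3×F and 2×M: area 34 ≤ 34, yield 3·11 + 2·8 = 49.

49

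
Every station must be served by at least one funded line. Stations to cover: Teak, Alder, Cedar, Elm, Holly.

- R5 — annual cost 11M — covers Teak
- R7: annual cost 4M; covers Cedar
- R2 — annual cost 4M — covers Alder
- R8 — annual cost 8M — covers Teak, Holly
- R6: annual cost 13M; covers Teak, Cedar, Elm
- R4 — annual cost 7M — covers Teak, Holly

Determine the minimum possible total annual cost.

24

The greedy cost-per-new-station heuristic would pick R4, R7, R2, and R6 for 28, but a cheaper cover exists.
Choose R2, R6, and R4: together they cover Teak, Alder, Cedar, Elm, Holly — every station.
Total annual cost: 4 + 13 + 7 = 24.
No cover costs less than 24.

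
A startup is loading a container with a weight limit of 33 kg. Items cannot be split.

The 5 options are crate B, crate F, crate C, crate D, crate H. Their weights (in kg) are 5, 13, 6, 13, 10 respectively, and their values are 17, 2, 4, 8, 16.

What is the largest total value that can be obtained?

41

This is a 0-1 knapsack instance.
Allowing fractional choices, the relaxed optimum would be about 44.4, but items are indivisible.
crate B + crate C + crate H: weight 5 + 6 + 10 = 21 ≤ 33, value 17 + 4 + 16 = 37.
crate B + crate D + crate H: weight 5 + 13 + 10 = 28 ≤ 33, value 17 + 8 + 16 = 41.
Best is crate B, crate D, and crate H with total value 41.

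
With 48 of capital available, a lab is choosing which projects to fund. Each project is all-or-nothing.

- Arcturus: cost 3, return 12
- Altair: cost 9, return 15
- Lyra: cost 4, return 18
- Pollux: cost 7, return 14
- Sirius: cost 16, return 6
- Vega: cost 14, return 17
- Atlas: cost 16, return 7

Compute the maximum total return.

76

Allowing fractional choices, the relaxed optimum would be about 80.8, but projects are indivisible.
Arcturus + Altair + Lyra + Pollux + Vega: cost 3 + 9 + 4 + 7 + 14 = 37 ≤ 48, return 12 + 15 + 18 + 14 + 17 = 76.
Arcturus + Altair + Lyra + Vega + Atlas: cost 3 + 9 + 4 + 14 + 16 = 46 ≤ 48, return 12 + 15 + 18 + 17 + 7 = 69.
Best is Arcturus, Altair, Lyra, Pollux, and Vega with total return 76.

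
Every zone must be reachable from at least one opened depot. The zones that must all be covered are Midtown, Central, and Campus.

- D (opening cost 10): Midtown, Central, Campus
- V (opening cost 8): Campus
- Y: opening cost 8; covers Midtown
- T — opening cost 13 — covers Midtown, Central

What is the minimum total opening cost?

10

This is an integer covering problem.
D alone covers Midtown, Central, Campus — every zone.
Total opening cost: 10.
No cover costs less than 10.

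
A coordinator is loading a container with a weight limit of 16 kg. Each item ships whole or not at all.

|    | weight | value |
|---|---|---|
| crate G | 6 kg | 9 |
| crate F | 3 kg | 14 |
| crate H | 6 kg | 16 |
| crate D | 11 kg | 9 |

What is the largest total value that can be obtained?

39

Allowing fractional choices, the relaxed optimum would be about 39.8, but items are indivisible.
crate G + crate H: weight 6 + 6 = 12 ≤ 16, value 9 + 16 = 25.
crate F + crate H: weight 3 + 6 = 9 ≤ 16, value 14 + 16 = 30.
crate G + crate F + crate H: weight 6 + 3 + 6 = 15 ≤ 16, value 9 + 14 + 16 = 39.
Best is crate G, crate F, and crate H with total value 39.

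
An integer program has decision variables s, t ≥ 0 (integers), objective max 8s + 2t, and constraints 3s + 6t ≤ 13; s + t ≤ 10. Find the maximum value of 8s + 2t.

The continuous relaxation peaks at (4.33, 0) with value 34.67; rounding to a feasible lattice point costs some objective.
(s,t)=(4,0): 3·4+6·0=12≤13, 1·4+1·0=4≤10, objective 32.
(s,t)=(3,0): 3·3+6·0=9≤13, 1·3+1·0=3≤10, objective 24.
Maximum is 32 at (s,t)=(4,0).

32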